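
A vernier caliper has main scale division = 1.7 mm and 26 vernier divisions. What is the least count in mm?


LC = MSD / n_div
= 1.7 / 26
= 0.0654

0.0654


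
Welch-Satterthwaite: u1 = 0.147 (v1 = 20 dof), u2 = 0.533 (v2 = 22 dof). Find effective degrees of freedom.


uc = sqrt(u1^2 + u2^2) = sqrt(0.147^2 + 0.533^2) = 0.55289963
v_eff = uc^4 / (u1^4/v1 + u2^4/v2)
= 0.55289963^4 / (0.147^4/20 + 0.533^4/22)
= 0.093451268 / 0.0036918274
v_eff = 25.3130

25.3130


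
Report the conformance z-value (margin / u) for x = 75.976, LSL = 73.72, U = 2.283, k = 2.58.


u = U / k = 2.283 / 2.58 = 0.88488372
margin = |LSL - x| = |73.72 - 75.976| = 2.256
z = margin / u = 2.256 / 0.88488372
z = 2.5495

2.5495


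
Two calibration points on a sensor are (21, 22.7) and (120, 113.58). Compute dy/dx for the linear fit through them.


slope = (y2 - y1) / (x2 - x1)
= (113.58 - 22.7) / (120 - 21)
= 90.8800 / 99
= 0.9180

0.9180


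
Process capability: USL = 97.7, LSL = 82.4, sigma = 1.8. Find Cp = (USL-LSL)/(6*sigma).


Cp = (USL - LSL) / (6 * sigma)
= (97.7 - 82.4) / (6 * 1.8)
= 15.3000 / 10.8000
= 1.4167

1.4167


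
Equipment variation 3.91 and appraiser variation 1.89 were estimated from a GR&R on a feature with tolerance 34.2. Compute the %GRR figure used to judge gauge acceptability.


GRR = sqrt(EV^2 + AV^2) = sqrt(3.91^2 + 1.89^2) = 4.3428332
%GRR = GRR / tol * 100 = 4.3428332 / 34.2 * 100
%GRR = 12.6983

12.6983


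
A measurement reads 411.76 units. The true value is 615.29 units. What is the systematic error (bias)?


Systematic error = measured - true
= 411.76 - 615.29
= -203.5300

-203.5300


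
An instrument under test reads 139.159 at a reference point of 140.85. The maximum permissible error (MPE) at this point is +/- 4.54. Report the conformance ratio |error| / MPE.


e = indication - reference = 139.159 - 140.85 = -1.6910
|e| = 1.6910
ratio = |e| / MPE = 1.6910 / 4.54
ratio = 0.3725

0.3725


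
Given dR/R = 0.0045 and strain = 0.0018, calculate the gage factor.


GF = (dR/R) / epsilon
= 0.0045 / 0.0018
= 2.5000

2.5000


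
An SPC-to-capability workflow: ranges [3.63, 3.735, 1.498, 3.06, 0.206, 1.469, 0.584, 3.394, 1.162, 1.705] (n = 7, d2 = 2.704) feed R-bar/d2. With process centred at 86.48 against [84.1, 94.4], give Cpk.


R_bar = (3.63 + 3.735 + 1.498 + 3.06 + 0.206 + 1.469 + 0.584 + 3.394 + 1.162 + 1.705) / 10 = 2.0443
sigma = R_bar / d2 = 2.0443 / 2.704 = 0.75602811
Cp = (USL - LSL)/(6*sigma) = (94.4 - 84.1)/(6*0.75602811) = 2.2706
Cpu = (94.4 - 86.48)/(3*0.75602811) = 3.4919
Cpl = (86.48 - 84.1)/(3*0.75602811) = 1.0493
Cpk = min(Cpu, Cpl) = 1.0493

1.0493


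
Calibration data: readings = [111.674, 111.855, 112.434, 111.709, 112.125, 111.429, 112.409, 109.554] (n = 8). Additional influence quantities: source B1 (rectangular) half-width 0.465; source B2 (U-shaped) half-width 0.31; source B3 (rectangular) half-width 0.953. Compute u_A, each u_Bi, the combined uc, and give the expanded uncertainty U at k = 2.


mean = (111.674 + 111.855 + 112.434 + 111.709 + 112.125 + 111.429 + 112.409 + 109.554) / 8 = 111.648625
s = sqrt(sum((x - mean)^2)/(n-1)) = 0.91842146
u_A = s / sqrt(n) = 0.91842146 / sqrt(8) = 0.32471102
u_B1 = 0.465 / sqrt(3) = 0.26846788
u_B2 = 0.31 / sqrt(2) = 0.2192031
u_B3 = 0.953 / sqrt(3) = 0.55021481
uc = sqrt(0.32471102^2 + 0.26846788^2 + 0.2192031^2 + 0.55021481^2) = 0.72684151
U = k * uc = 2 * 0.72684151
U = 1.4537

1.4537


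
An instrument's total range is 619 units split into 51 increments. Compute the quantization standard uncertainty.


resolution = range / divisions
resolution = 619 / 51 = 12.137255
u_res = resolution / (2*sqrt(3))
u_res = 12.137255 / 3.4641016
u_res = 3.5037

3.5037


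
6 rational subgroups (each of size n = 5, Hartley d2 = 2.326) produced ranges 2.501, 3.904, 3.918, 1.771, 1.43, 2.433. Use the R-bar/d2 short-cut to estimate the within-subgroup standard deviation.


R_bar = (2.501 + 3.904 + 3.918 + 1.771 + 1.43 + 2.433) / 6
R_bar = 15.957 / 6 = 2.6595
sigma_hat = R_bar / d2 = 2.6595 / 2.326 = 1.1434

1.1434


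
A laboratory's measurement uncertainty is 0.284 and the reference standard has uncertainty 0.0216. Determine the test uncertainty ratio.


TUR = u_lab / u_ref
= 0.284 / 0.0216
= 13.1481

13.1481


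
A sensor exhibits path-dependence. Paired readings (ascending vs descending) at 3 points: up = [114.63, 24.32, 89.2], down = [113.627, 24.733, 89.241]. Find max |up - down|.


|114.63 - 113.627| = 1.0030
|24.32 - 24.733| = 0.4130
|89.2 - 89.241| = 0.0410
hysteresis = max(diffs) = 1.0030

1.0030


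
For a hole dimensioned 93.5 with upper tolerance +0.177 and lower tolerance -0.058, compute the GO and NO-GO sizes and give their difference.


GO = nominal - lower_tol (smallest hole = maximum material condition)
GO = 93.5 - 0.058 = 93.442
NO-GO = nominal + upper_tol (largest hole = least material condition)
NO-GO = 93.5 + 0.177 = 93.677
spread = NO-GO - GO = 93.677 - 93.442 = 0.2350

0.2350


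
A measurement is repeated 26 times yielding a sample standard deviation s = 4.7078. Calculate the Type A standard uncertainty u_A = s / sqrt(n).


u_A = s / sqrt(n)
u_A = 4.7078 / sqrt(26)
u_A = 4.7078 / 5.0990195
u_A = 0.9233

0.9233


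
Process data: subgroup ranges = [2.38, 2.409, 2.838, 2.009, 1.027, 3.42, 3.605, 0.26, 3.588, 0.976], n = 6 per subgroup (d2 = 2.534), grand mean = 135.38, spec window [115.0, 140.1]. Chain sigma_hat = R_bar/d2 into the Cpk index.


R_bar = (2.38 + 2.409 + 2.838 + 2.009 + 1.027 + 3.42 + 3.605 + 0.26 + 3.588 + 0.976) / 10 = 2.2512
sigma = R_bar / d2 = 2.2512 / 2.534 = 0.88839779
Cp = (USL - LSL)/(6*sigma) = (140.1 - 115.0)/(6*0.88839779) = 4.7089
Cpu = (140.1 - 135.38)/(3*0.88839779) = 1.7710
Cpl = (135.38 - 115.0)/(3*0.88839779) = 7.6467
Cpk = min(Cpu, Cpl) = 1.7710

1.7710


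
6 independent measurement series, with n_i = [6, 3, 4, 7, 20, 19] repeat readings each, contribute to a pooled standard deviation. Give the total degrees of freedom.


nu = sum_i (n_i - 1)
nu = ((6 - 1) + (3 - 1) + (4 - 1) + (7 - 1) + (20 - 1) + (19 - 1))
nu = 5 + 2 + 3 + 6 + 19 + 18
nu = 53

53


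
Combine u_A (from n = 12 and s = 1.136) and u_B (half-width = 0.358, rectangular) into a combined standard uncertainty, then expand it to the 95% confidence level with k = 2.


u_A = s / sqrt(n) = 1.136 / sqrt(12) = 0.32793495
u_B = half_width / sqrt(3) = 0.358 / sqrt(3) = 0.2066914
uc = sqrt(u_A^2 + u_B^2) = sqrt(0.32793495^2 + 0.2066914^2) = 0.38763729
U = k * uc = 2 * 0.38763729
U = 0.7753

0.7753


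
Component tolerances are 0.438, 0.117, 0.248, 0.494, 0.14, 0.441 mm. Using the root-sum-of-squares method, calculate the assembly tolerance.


RSS = sqrt(0.438^2 + 0.117^2 + 0.248^2 + 0.494^2 + 0.14^2 + 0.441^2)
= sqrt(0.725154)
= 0.8516

0.8516


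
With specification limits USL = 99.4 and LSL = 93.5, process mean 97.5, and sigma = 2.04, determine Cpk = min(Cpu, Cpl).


Cpu = (USL - mean) / (3*sigma) = (99.4 - 97.5) / (3*2.04) = 0.3105
Cpl = (mean - LSL) / (3*sigma) = (97.5 - 93.5) / (3*2.04) = 0.6536
Cpk = min(Cpu, Cpl) = 0.3105

0.3105


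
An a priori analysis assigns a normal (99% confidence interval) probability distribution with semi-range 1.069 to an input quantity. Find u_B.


u_B = half_width / 2.576
u_B = 1.069 / 2.576
u_B = 0.4150

0.4150


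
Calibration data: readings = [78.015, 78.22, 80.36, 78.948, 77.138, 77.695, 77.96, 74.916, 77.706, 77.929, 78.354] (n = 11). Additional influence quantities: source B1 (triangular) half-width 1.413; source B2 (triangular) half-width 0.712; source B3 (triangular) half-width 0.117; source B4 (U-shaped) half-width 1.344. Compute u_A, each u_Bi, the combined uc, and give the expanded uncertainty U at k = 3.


mean = (78.015 + 78.22 + 80.36 + 78.948 + 77.138 + 77.695 + 77.96 + 74.916 + 77.706 + 77.929 + 78.354) / 11 = 77.931
s = sqrt(sum((x - mean)^2)/(n-1)) = 1.3049933
u_A = s / sqrt(n) = 1.3049933 / sqrt(11) = 0.39347028
u_B1 = 1.413 / sqrt(6) = 0.57685483
u_B2 = 0.712 / sqrt(6) = 0.29067278
u_B3 = 0.117 / sqrt(6) = 0.04776505
u_B4 = 1.344 / sqrt(2) = 0.95035151
uc = sqrt(0.39347028^2 + 0.57685483^2 + 0.29067278^2 + 0.04776505^2 + 0.95035151^2) = 1.215533
U = k * uc = 3 * 1.215533
U = 3.6466

3.6466


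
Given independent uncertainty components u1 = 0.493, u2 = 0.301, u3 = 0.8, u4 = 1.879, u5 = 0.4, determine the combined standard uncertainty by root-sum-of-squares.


uc = sqrt(0.493^2 + 0.301^2 + 0.8^2 + 1.879^2 + 0.4^2)
uc = sqrt(4.664291)
uc = 2.1597

2.1597


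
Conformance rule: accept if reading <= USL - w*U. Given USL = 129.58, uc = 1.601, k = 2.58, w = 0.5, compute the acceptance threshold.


U = k * uc = 2.58 * 1.601 = 4.13058
guard band g = w * U = 0.5 * 4.13058 = 2.06529
AL = USL - g = 129.58 - 2.06529
AL = 127.5147

127.5147


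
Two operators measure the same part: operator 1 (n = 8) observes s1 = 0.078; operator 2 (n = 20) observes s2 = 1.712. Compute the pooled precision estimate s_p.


s_p = sqrt(((n1-1)*s1^2 + (n2-1)*s2^2) / (n1+n2-2))
numerator = (8-1)*0.078^2 + (20-1)*1.712^2 = 0.042588 + 55.687936 = 55.730524
denominator = 8 + 20 - 2 = 26
s_p^2 = 55.730524 / 26 = 2.1434817
s_p = sqrt(2.1434817) = 1.4641

1.4641


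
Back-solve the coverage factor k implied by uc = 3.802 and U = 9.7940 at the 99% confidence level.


k = U / uc
k = 9.7940 / 3.802
k = 2.576

2.576


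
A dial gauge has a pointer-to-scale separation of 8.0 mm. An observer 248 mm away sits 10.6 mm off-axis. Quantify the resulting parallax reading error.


error = h * offset / d
= 8.0 * 10.6 / 248
= 0.3419

0.3419


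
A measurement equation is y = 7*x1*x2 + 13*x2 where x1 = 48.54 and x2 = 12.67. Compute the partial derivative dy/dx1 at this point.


y = 7*x1*x2 + 13*x2
dy/dx1 = 7*x2
Evaluate at x2 = 12.67: c1 = 7 * 12.67
c1 = 88.6900

88.6900


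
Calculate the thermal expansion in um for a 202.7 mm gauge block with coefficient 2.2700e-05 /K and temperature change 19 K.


dL = L * alpha * dT
= 202.7 * 2.2700e-05 * 19
= 0.0874245 mm
dL_um = 0.0874245 * 1000 = 87.4245 um

87.4245


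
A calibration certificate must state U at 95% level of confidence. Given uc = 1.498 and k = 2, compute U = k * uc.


U = k * uc
U = 2 * 1.498
U = 2.9960

2.9960


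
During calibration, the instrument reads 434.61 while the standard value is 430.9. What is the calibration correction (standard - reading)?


Correction = standard - reading
= 430.9 - 434.61
= -3.7100

-3.7100


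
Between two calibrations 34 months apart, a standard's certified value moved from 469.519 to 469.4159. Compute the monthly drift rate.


rate = (v2 - v1) / months
= (469.4159 - 469.519) / 34
= -0.1031 / 34
= -0.0030

-0.0030


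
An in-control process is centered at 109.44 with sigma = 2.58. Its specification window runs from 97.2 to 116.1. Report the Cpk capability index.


Cpu = (USL - mean) / (3*sigma) = (116.1 - 109.44) / (3*2.58) = 0.8605
Cpl = (mean - LSL) / (3*sigma) = (109.44 - 97.2) / (3*2.58) = 1.5814
Cpk = min(Cpu, Cpl) = 0.8605

0.8605


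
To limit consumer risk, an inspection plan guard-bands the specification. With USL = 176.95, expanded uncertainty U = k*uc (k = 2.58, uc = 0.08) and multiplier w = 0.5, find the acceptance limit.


U = k * uc = 2.58 * 0.08 = 0.2064
guard band g = w * U = 0.5 * 0.2064 = 0.1032
AL = USL - g = 176.95 - 0.1032
AL = 176.8468

176.8468


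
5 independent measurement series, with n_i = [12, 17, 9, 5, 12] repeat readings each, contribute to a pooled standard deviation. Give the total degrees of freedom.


nu = sum_i (n_i - 1)
nu = ((12 - 1) + (17 - 1) + (9 - 1) + (5 - 1) + (12 - 1))
nu = 11 + 16 + 8 + 4 + 11
nu = 50

50


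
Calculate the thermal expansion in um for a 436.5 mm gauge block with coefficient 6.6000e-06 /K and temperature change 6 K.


dL = L * alpha * dT
= 436.5 * 6.6000e-06 * 6
= 0.0172854 mm
dL_um = 0.0172854 * 1000 = 17.2854 um

17.2854


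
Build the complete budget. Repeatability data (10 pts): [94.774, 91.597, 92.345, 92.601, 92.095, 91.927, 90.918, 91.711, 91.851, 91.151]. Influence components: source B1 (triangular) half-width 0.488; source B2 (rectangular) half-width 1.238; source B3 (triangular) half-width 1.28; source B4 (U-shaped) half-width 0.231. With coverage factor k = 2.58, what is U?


mean = (94.774 + 91.597 + 92.345 + 92.601 + 92.095 + 91.927 + 90.918 + 91.711 + 91.851 + 91.151) / 10 = 92.097
s = sqrt(sum((x - mean)^2)/(n-1)) = 1.0674592
u_A = s / sqrt(n) = 1.0674592 / sqrt(10) = 0.33756024
u_B1 = 0.488 / sqrt(6) = 0.19922517
u_B2 = 1.238 / sqrt(3) = 0.71475963
u_B3 = 1.28 / sqrt(6) = 0.52255781
u_B4 = 0.231 / sqrt(2) = 0.16334167
uc = sqrt(0.33756024^2 + 0.19922517^2 + 0.71475963^2 + 0.52255781^2 + 0.16334167^2) = 0.98197051
U = k * uc = 2.58 * 0.98197051
U = 2.5335

2.5335


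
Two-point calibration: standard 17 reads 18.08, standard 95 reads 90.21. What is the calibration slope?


slope = (y2 - y1) / (x2 - x1)
= (90.21 - 18.08) / (95 - 17)
= 72.1300 / 78
= 0.9247

0.9247


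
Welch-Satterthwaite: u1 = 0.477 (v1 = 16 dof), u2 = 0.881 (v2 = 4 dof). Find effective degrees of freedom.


uc = sqrt(u1^2 + u2^2) = sqrt(0.477^2 + 0.881^2) = 1.0018433
v_eff = uc^4 / (u1^4/v1 + u2^4/v2)
= 1.0018433^4 / (0.477^4/16 + 0.881^4/4)
= 1.0073936 / 0.15384206
v_eff = 6.5482

6.5482


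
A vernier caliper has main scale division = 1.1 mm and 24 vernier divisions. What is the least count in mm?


LC = MSD / n_div
= 1.1 / 24
= 0.0458

0.0458


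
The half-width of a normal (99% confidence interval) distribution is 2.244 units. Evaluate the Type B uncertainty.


u_B = half_width / 2.576
u_B = 2.244 / 2.576
u_B = 0.8711

0.8711


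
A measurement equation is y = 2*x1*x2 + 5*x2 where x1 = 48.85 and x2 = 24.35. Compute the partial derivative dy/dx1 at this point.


y = 2*x1*x2 + 5*x2
dy/dx1 = 2*x2
Evaluate at x2 = 24.35: c1 = 2 * 24.35
c1 = 48.7000

48.7000


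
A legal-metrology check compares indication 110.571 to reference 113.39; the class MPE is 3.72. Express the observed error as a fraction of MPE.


e = indication - reference = 110.571 - 113.39 = -2.8190
|e| = 2.8190
ratio = |e| / MPE = 2.8190 / 3.72
ratio = 0.7578

0.7578


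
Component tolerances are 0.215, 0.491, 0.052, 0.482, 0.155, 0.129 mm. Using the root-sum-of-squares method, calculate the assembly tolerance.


RSS = sqrt(0.215^2 + 0.491^2 + 0.052^2 + 0.482^2 + 0.155^2 + 0.129^2)
= sqrt(0.563)
= 0.7503

0.7503


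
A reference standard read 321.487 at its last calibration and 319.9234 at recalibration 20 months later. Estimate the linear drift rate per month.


rate = (v2 - v1) / months
= (319.9234 - 321.487) / 20
= -1.5636 / 20
= -0.0782

-0.0782


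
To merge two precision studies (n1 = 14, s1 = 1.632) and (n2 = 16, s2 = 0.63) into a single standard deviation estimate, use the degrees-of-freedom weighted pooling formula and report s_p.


s_p = sqrt(((n1-1)*s1^2 + (n2-1)*s2^2) / (n1+n2-2))
numerator = (14-1)*1.632^2 + (16-1)*0.63^2 = 34.624512 + 5.9535 = 40.578012
denominator = 14 + 16 - 2 = 28
s_p^2 = 40.578012 / 28 = 1.4492147
s_p = sqrt(1.4492147) = 1.2038

1.2038


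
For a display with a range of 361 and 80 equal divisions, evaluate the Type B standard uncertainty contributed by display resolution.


resolution = range / divisions
resolution = 361 / 80 = 4.5125
u_res = resolution / (2*sqrt(3))
u_res = 4.5125 / 3.4641016
u_res = 1.3026

1.3026


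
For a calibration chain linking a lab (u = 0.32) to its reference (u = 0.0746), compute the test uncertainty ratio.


TUR = u_lab / u_ref
= 0.32 / 0.0746
= 4.2895

4.2895


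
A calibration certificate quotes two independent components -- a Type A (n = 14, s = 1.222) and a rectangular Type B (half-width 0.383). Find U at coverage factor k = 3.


u_A = s / sqrt(n) = 1.222 / sqrt(14) = 0.32659324
u_B = half_width / sqrt(3) = 0.383 / sqrt(3) = 0.22112515
uc = sqrt(u_A^2 + u_B^2) = sqrt(0.32659324^2 + 0.22112515^2) = 0.39441029
U = k * uc = 3 * 0.39441029
U = 1.1832

1.1832


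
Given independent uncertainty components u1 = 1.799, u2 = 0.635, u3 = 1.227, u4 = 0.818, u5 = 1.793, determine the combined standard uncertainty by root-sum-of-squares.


uc = sqrt(1.799^2 + 0.635^2 + 1.227^2 + 0.818^2 + 1.793^2)
uc = sqrt(9.029128)
uc = 3.0049

3.0049


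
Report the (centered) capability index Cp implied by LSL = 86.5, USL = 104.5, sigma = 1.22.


Cp = (USL - LSL) / (6 * sigma)
= (104.5 - 86.5) / (6 * 1.22)
= 18.0000 / 7.3200
= 2.4590

2.4590


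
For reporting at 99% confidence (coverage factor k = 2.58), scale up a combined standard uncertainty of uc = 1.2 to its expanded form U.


U = k * uc
U = 2.58 * 1.2
U = 3.0960

3.0960


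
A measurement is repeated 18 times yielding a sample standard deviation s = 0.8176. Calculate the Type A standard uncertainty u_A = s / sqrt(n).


u_A = s / sqrt(n)
u_A = 0.8176 / sqrt(18)
u_A = 0.8176 / 4.2426407
u_A = 0.1927

0.1927


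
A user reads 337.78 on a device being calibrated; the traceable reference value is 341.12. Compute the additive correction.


Correction = standard - reading
= 341.12 - 337.78
= 3.3400

3.3400


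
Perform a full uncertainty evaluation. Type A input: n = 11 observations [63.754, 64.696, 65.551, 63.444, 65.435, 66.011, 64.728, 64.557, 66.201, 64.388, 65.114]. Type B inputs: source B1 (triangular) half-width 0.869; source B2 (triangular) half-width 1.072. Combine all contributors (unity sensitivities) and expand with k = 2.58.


mean = (63.754 + 64.696 + 65.551 + 63.444 + 65.435 + 66.011 + 64.728 + 64.557 + 66.201 + 64.388 + 65.114) / 11 = 64.89809091
s = sqrt(sum((x - mean)^2)/(n-1)) = 0.86988211
u_A = s / sqrt(n) = 0.86988211 / sqrt(11) = 0.26227932
u_B1 = 0.869 / sqrt(6) = 0.35476776
u_B2 = 1.072 / sqrt(6) = 0.43764217
uc = sqrt(0.26227932^2 + 0.35476776^2 + 0.43764217^2) = 0.62143485
U = k * uc = 2.58 * 0.62143485
U = 1.6033

1.6033


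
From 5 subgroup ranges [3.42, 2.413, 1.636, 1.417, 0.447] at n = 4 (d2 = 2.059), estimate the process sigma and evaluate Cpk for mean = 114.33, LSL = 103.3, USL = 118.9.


R_bar = (3.42 + 2.413 + 1.636 + 1.417 + 0.447) / 5 = 1.8666
sigma = R_bar / d2 = 1.8666 / 2.059 = 0.90655658
Cp = (USL - LSL)/(6*sigma) = (118.9 - 103.3)/(6*0.90655658) = 2.8680
Cpu = (118.9 - 114.33)/(3*0.90655658) = 1.6804
Cpl = (114.33 - 103.3)/(3*0.90655658) = 4.0556
Cpk = min(Cpu, Cpl) = 1.6804

1.6804


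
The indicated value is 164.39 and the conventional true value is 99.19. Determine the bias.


Systematic error = measured - true
= 164.39 - 99.19
= 65.2000

65.2000


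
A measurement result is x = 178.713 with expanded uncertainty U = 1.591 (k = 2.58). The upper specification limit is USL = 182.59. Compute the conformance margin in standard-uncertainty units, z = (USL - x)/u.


u = U / k = 1.591 / 2.58 = 0.61666667
margin = |USL - x| = |182.59 - 178.713| = 3.877
z = margin / u = 3.877 / 0.61666667
z = 6.2870

6.2870


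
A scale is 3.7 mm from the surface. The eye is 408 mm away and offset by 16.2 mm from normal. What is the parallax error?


error = h * offset / d
= 3.7 * 16.2 / 408
= 0.1469

0.1469


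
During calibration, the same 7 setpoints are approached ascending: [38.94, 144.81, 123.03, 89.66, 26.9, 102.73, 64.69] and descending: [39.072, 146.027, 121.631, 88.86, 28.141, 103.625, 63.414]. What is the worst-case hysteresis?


|38.94 - 39.072| = 0.1320
|144.81 - 146.027| = 1.2170
|123.03 - 121.631| = 1.3990
|89.66 - 88.86| = 0.8000
|26.9 - 28.141| = 1.2410
|102.73 - 103.625| = 0.8950
|64.69 - 63.414| = 1.2760
hysteresis = max(diffs) = 1.3990

1.3990


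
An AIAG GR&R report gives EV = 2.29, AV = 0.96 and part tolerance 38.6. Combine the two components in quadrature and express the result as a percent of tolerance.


GRR = sqrt(EV^2 + AV^2) = sqrt(2.29^2 + 0.96^2) = 2.4830828
%GRR = GRR / tol * 100 = 2.4830828 / 38.6 * 100
%GRR = 6.4329

6.4329


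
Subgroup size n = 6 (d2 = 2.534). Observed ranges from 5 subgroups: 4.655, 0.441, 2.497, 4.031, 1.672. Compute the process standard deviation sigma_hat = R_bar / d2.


R_bar = (4.655 + 0.441 + 2.497 + 4.031 + 1.672) / 5
R_bar = 13.296 / 5 = 2.6592
sigma_hat = R_bar / d2 = 2.6592 / 2.534 = 1.0494

1.0494


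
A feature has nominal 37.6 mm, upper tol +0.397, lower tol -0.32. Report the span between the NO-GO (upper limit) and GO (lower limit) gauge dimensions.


GO = nominal - lower_tol (smallest hole = maximum material condition)
GO = 37.6 - 0.32 = 37.28
NO-GO = nominal + upper_tol (largest hole = least material condition)
NO-GO = 37.6 + 0.397 = 37.997
spread = NO-GO - GO = 37.997 - 37.28 = 0.7170

0.7170


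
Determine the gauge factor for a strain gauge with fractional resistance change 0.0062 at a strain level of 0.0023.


GF = (dR/R) / epsilon
= 0.0062 / 0.0023
= 2.6957

2.6957


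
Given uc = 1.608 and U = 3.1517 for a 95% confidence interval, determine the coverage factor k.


k = U / uc
k = 3.1517 / 1.608
k = 1.96

1.96


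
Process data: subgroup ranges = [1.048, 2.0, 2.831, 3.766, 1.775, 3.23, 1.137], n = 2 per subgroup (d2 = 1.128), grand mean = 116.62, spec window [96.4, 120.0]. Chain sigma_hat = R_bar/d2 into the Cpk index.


R_bar = (1.048 + 2.0 + 2.831 + 3.766 + 1.775 + 3.23 + 1.137) / 7 = 2.2552857
sigma = R_bar / d2 = 2.2552857 / 1.128 = 1.9993668
Cp = (USL - LSL)/(6*sigma) = (120.0 - 96.4)/(6*1.9993668) = 1.9673
Cpu = (120.0 - 116.62)/(3*1.9993668) = 0.5635
Cpl = (116.62 - 96.4)/(3*1.9993668) = 3.3711
Cpk = min(Cpu, Cpl) = 0.5635

0.5635


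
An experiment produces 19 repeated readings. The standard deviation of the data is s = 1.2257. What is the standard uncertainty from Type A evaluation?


u_A = s / sqrt(n)
u_A = 1.2257 / sqrt(19)
u_A = 1.2257 / 4.3588989
u_A = 0.2812

0.2812


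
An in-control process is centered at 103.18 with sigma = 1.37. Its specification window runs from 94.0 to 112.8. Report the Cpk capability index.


Cpu = (USL - mean) / (3*sigma) = (112.8 - 103.18) / (3*1.37) = 2.3406
Cpl = (mean - LSL) / (3*sigma) = (103.18 - 94.0) / (3*1.37) = 2.2336
Cpk = min(Cpu, Cpl) = 2.2336

2.2336


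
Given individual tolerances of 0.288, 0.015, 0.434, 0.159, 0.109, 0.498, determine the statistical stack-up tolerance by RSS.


RSS = sqrt(0.288^2 + 0.015^2 + 0.434^2 + 0.159^2 + 0.109^2 + 0.498^2)
= sqrt(0.556691)
= 0.7461

0.7461


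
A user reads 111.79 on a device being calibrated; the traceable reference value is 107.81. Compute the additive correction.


Correction = standard - reading
= 107.81 - 111.79
= -3.9800

-3.9800


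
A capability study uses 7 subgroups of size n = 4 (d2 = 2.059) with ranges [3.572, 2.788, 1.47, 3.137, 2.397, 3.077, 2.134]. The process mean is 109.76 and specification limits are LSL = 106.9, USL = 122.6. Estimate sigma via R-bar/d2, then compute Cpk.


R_bar = (3.572 + 2.788 + 1.47 + 3.137 + 2.397 + 3.077 + 2.134) / 7 = 2.6535714
sigma = R_bar / d2 = 2.6535714 / 2.059 = 1.2887671
Cp = (USL - LSL)/(6*sigma) = (122.6 - 106.9)/(6*1.2887671) = 2.0304
Cpu = (122.6 - 109.76)/(3*1.2887671) = 3.3210
Cpl = (109.76 - 106.9)/(3*1.2887671) = 0.7397
Cpk = min(Cpu, Cpl) = 0.7397

0.7397


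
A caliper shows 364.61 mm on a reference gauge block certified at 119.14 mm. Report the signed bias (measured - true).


Systematic error = measured - true
= 364.61 - 119.14
= 245.4700

245.4700


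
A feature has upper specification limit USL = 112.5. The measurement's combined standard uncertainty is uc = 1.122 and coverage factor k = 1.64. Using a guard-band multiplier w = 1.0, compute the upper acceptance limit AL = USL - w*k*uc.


U = k * uc = 1.64 * 1.122 = 1.84008
guard band g = w * U = 1.0 * 1.84008 = 1.84008
AL = USL - g = 112.5 - 1.84008
AL = 110.6599

110.6599


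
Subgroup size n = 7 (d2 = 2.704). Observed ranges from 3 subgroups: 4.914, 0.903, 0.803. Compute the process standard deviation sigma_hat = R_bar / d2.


R_bar = (4.914 + 0.903 + 0.803) / 3
R_bar = 6.62 / 3 = 2.2066667
sigma_hat = R_bar / d2 = 2.2066667 / 2.704 = 0.8161

0.8161


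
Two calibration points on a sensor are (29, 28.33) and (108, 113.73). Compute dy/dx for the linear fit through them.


slope = (y2 - y1) / (x2 - x1)
= (113.73 - 28.33) / (108 - 29)
= 85.4000 / 79
= 1.0810

1.0810


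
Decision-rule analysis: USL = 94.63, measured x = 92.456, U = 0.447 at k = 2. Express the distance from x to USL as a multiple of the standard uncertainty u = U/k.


u = U / k = 0.447 / 2 = 0.2235
margin = |USL - x| = |94.63 - 92.456| = 2.174
z = margin / u = 2.174 / 0.2235
z = 9.7271

9.7271


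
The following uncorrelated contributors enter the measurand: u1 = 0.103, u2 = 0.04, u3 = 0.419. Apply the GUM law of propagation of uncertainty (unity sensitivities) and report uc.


uc = sqrt(0.103^2 + 0.04^2 + 0.419^2)
uc = sqrt(0.18777)
uc = 0.4333

0.4333


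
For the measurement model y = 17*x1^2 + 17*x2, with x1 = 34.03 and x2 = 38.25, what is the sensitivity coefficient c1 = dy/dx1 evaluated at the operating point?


y = 17*x1^2 + 17*x2
dy/dx1 = 2*17*x1
Evaluate at x1 = 34.03: c1 = 34 * 34.03
c1 = 1157.0200

1157.0200


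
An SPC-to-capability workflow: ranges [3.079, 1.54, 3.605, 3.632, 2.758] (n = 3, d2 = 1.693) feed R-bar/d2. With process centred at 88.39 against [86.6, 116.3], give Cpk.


R_bar = (3.079 + 1.54 + 3.605 + 3.632 + 2.758) / 5 = 2.9228
sigma = R_bar / d2 = 2.9228 / 1.693 = 1.7264028
Cp = (USL - LSL)/(6*sigma) = (116.3 - 86.6)/(6*1.7264028) = 2.8672
Cpu = (116.3 - 88.39)/(3*1.7264028) = 5.3889
Cpl = (88.39 - 86.6)/(3*1.7264028) = 0.3456
Cpk = min(Cpu, Cpl) = 0.3456

0.3456


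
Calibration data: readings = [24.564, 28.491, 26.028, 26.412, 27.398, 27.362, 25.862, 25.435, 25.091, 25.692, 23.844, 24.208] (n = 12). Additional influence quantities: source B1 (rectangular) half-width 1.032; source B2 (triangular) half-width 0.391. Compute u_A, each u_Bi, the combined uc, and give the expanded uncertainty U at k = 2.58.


mean = (24.564 + 28.491 + 26.028 + 26.412 + 27.398 + 27.362 + 25.862 + 25.435 + 25.091 + 25.692 + 23.844 + 24.208) / 12 = 25.86558333
s = sqrt(sum((x - mean)^2)/(n-1)) = 1.3866032
u_A = s / sqrt(n) = 1.3866032 / sqrt(12) = 0.40027787
u_B1 = 1.032 / sqrt(3) = 0.59582548
u_B2 = 0.391 / sqrt(6) = 0.15962508
uc = sqrt(0.40027787^2 + 0.59582548^2 + 0.15962508^2) = 0.73533023
U = k * uc = 2.58 * 0.73533023
U = 1.8972

1.8972


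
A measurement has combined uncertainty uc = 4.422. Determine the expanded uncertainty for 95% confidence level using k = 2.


U = k * uc
U = 2 * 4.422
U = 8.8440

8.8440


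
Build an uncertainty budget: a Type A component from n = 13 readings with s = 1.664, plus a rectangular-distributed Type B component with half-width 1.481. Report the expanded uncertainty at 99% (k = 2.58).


u_A = s / sqrt(n) = 1.664 / sqrt(13) = 0.46151056
u_B = half_width / sqrt(3) = 1.481 / sqrt(3) = 0.85505575
uc = sqrt(u_A^2 + u_B^2) = sqrt(0.46151056^2 + 0.85505575^2) = 0.97165443
U = k * uc = 2.58 * 0.97165443
U = 2.5069

2.5069


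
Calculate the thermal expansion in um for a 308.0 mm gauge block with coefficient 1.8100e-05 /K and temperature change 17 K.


dL = L * alpha * dT
= 308.0 * 1.8100e-05 * 17
= 0.0947716 mm
dL_um = 0.0947716 * 1000 = 94.7716 um

94.7716


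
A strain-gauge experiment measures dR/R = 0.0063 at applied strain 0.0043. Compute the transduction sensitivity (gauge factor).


GF = (dR/R) / epsilon
= 0.0063 / 0.0043
= 1.4651

1.4651


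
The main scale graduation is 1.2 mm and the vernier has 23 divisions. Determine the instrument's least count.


LC = MSD / n_div
= 1.2 / 23
= 0.0522

0.0522


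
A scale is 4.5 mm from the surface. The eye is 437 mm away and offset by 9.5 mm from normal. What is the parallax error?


error = h * offset / d
= 4.5 * 9.5 / 437
= 0.0978

0.0978


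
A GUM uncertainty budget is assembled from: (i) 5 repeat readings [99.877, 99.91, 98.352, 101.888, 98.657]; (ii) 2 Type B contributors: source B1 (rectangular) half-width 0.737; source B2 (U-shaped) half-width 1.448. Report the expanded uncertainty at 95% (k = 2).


mean = (99.877 + 99.91 + 98.352 + 101.888 + 98.657) / 5 = 99.7368
s = sqrt(sum((x - mean)^2)/(n-1)) = 1.3929245
u_A = s / sqrt(n) = 1.3929245 / sqrt(5) = 0.62293477
u_B1 = 0.737 / sqrt(3) = 0.42550715
u_B2 = 1.448 / sqrt(2) = 1.0238906
uc = sqrt(0.62293477^2 + 0.42550715^2 + 1.0238906^2) = 1.2717924
U = k * uc = 2 * 1.2717924
U = 2.5436

2.5436


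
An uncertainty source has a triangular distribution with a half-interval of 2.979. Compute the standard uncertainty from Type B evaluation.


u_B = half_width / sqrt(6)
u_B = 2.979 / 2.4494897
u_B = 1.2162

1.2162


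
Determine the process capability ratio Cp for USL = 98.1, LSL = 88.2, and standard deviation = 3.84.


Cp = (USL - LSL) / (6 * sigma)
= (98.1 - 88.2) / (6 * 3.84)
= 9.9000 / 23.0400
= 0.4297

0.4297


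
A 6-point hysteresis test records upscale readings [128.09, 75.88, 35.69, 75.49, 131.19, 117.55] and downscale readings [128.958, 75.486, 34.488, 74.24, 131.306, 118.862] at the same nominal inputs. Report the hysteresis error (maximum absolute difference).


|128.09 - 128.958| = 0.8680
|75.88 - 75.486| = 0.3940
|35.69 - 34.488| = 1.2020
|75.49 - 74.24| = 1.2500
|131.19 - 131.306| = 0.1160
|117.55 - 118.862| = 1.3120
hysteresis = max(diffs) = 1.3120

1.3120


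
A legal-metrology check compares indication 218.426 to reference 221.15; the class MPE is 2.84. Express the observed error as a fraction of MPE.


e = indication - reference = 218.426 - 221.15 = -2.7240
|e| = 2.7240
ratio = |e| / MPE = 2.7240 / 2.84
ratio = 0.9592

0.9592


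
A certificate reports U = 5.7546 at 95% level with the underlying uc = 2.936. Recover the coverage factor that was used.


k = U / uc
k = 5.7546 / 2.936
k = 1.96

1.96


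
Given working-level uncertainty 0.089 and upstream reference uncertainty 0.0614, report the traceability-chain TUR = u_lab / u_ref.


TUR = u_lab / u_ref
= 0.089 / 0.0614
= 1.4495

1.4495


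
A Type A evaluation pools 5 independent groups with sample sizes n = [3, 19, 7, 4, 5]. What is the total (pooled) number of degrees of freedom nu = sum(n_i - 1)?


nu = sum_i (n_i - 1)
nu = ((3 - 1) + (19 - 1) + (7 - 1) + (4 - 1) + (5 - 1))
nu = 2 + 18 + 6 + 3 + 4
nu = 33

33


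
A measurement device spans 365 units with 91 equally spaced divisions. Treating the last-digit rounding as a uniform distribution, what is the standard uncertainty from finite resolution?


resolution = range / divisions
resolution = 365 / 91 = 4.010989
u_res = resolution / (2*sqrt(3))
u_res = 4.010989 / 3.4641016
u_res = 1.1579

1.1579


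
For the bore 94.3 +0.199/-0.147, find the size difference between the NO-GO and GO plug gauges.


GO = nominal - lower_tol (smallest hole = maximum material condition)
GO = 94.3 - 0.147 = 94.153
NO-GO = nominal + upper_tol (largest hole = least material condition)
NO-GO = 94.3 + 0.199 = 94.499
spread = NO-GO - GO = 94.499 - 94.153 = 0.3460

0.3460


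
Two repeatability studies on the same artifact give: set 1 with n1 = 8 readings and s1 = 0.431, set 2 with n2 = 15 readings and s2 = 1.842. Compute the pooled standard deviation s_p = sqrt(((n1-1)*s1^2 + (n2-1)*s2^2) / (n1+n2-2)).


s_p = sqrt(((n1-1)*s1^2 + (n2-1)*s2^2) / (n1+n2-2))
numerator = (8-1)*0.431^2 + (15-1)*1.842^2 = 1.300327 + 47.501496 = 48.801823
denominator = 8 + 15 - 2 = 21
s_p^2 = 48.801823 / 21 = 2.3238963
s_p = sqrt(2.3238963) = 1.5244

1.5244


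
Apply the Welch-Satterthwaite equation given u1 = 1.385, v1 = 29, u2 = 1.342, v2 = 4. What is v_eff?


uc = sqrt(u1^2 + u2^2) = sqrt(1.385^2 + 1.342^2) = 1.9285199
v_eff = uc^4 / (u1^4/v1 + u2^4/v2)
= 1.9285199^4 / (1.385^4/29 + 1.342^4/4)
= 13.832367 / 0.93775015
v_eff = 14.7506

14.7506


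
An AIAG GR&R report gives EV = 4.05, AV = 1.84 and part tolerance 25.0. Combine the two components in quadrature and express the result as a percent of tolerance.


GRR = sqrt(EV^2 + AV^2) = sqrt(4.05^2 + 1.84^2) = 4.4483817
%GRR = GRR / tol * 100 = 4.4483817 / 25.0 * 100
%GRR = 17.7935

17.7935


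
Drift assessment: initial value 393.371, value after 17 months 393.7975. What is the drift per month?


rate = (v2 - v1) / months
= (393.7975 - 393.371) / 17
= 0.4265 / 17
= 0.0251

0.0251


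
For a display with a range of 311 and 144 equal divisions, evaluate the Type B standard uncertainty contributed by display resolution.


resolution = range / divisions
resolution = 311 / 144 = 2.1597222
u_res = resolution / (2*sqrt(3))
u_res = 2.1597222 / 3.4641016
u_res = 0.6235

0.6235


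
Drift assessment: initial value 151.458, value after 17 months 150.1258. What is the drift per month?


rate = (v2 - v1) / months
= (150.1258 - 151.458) / 17
= -1.3322 / 17
= -0.0784

-0.0784


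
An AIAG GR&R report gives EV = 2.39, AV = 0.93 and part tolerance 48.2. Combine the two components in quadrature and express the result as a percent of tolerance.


GRR = sqrt(EV^2 + AV^2) = sqrt(2.39^2 + 0.93^2) = 2.5645662
%GRR = GRR / tol * 100 = 2.5645662 / 48.2 * 100
%GRR = 5.3207

5.3207


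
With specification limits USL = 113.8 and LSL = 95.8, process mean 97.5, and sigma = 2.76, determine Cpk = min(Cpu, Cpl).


Cpu = (USL - mean) / (3*sigma) = (113.8 - 97.5) / (3*2.76) = 1.9686
Cpl = (mean - LSL) / (3*sigma) = (97.5 - 95.8) / (3*2.76) = 0.2053
Cpk = min(Cpu, Cpl) = 0.2053

0.2053


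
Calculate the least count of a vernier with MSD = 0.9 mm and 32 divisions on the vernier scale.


LC = MSD / n_div
= 0.9 / 32
= 0.0281

0.0281


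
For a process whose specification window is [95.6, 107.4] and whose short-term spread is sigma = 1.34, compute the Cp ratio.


Cp = (USL - LSL) / (6 * sigma)
= (107.4 - 95.6) / (6 * 1.34)
= 11.8000 / 8.0400
= 1.4677

1.4677


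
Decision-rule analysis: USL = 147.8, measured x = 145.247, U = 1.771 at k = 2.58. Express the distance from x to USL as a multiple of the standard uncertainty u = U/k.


u = U / k = 1.771 / 2.58 = 0.68643411
margin = |USL - x| = |147.8 - 145.247| = 2.553
z = margin / u = 2.553 / 0.68643411
z = 3.7192

3.7192


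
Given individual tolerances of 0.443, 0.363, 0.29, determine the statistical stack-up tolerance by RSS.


RSS = sqrt(0.443^2 + 0.363^2 + 0.29^2)
= sqrt(0.412118)
= 0.6420

0.6420


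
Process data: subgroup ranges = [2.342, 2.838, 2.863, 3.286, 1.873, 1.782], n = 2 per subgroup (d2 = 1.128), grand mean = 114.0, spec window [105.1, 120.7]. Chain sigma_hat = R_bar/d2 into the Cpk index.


R_bar = (2.342 + 2.838 + 2.863 + 3.286 + 1.873 + 1.782) / 6 = 2.4973333
sigma = R_bar / d2 = 2.4973333 / 1.128 = 2.213948
Cp = (USL - LSL)/(6*sigma) = (120.7 - 105.1)/(6*2.213948) = 1.1744
Cpu = (120.7 - 114.0)/(3*2.213948) = 1.0088
Cpl = (114.0 - 105.1)/(3*2.213948) = 1.3400
Cpk = min(Cpu, Cpl) = 1.0088

1.0088


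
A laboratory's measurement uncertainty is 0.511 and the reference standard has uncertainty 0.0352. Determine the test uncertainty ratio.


TUR = u_lab / u_ref
= 0.511 / 0.0352
= 14.5170

14.5170


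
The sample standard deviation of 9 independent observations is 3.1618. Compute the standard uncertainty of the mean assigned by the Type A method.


u_A = s / sqrt(n)
u_A = 3.1618 / sqrt(9)
u_A = 3.1618 / 3
u_A = 1.0539

1.0539


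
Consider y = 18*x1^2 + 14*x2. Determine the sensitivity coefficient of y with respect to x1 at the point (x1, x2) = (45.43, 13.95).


y = 18*x1^2 + 14*x2
dy/dx1 = 2*18*x1
Evaluate at x1 = 45.43: c1 = 36 * 45.43
c1 = 1635.4800

1635.4800


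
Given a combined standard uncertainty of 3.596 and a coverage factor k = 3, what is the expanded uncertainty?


U = k * uc
U = 3 * 3.596
U = 10.7880

10.7880


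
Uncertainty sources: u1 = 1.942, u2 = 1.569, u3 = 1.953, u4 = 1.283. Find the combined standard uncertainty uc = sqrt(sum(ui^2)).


uc = sqrt(1.942^2 + 1.569^2 + 1.953^2 + 1.283^2)
uc = sqrt(11.693423)
uc = 3.4196

3.4196


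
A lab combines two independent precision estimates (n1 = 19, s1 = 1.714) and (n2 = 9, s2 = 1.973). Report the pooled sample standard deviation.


s_p = sqrt(((n1-1)*s1^2 + (n2-1)*s2^2) / (n1+n2-2))
numerator = (19-1)*1.714^2 + (9-1)*1.973^2 = 52.880328 + 31.141832 = 84.02216
denominator = 19 + 9 - 2 = 26
s_p^2 = 84.02216 / 26 = 3.2316215
s_p = sqrt(3.2316215) = 1.7977

1.7977


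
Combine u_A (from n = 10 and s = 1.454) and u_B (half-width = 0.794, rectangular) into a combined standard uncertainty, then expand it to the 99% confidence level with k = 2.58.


u_A = s / sqrt(n) = 1.454 / sqrt(10) = 0.45979517
u_B = half_width / sqrt(3) = 0.794 / sqrt(3) = 0.45841611
uc = sqrt(u_A^2 + u_B^2) = sqrt(0.45979517^2 + 0.45841611^2) = 0.64927415
U = k * uc = 2.58 * 0.64927415
U = 1.6751

1.6751


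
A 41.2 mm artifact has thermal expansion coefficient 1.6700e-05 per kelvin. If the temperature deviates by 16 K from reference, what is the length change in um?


dL = L * alpha * dT
= 41.2 * 1.6700e-05 * 16
= 0.0110086 mm
dL_um = 0.0110086 * 1000 = 11.0086 um

11.0086


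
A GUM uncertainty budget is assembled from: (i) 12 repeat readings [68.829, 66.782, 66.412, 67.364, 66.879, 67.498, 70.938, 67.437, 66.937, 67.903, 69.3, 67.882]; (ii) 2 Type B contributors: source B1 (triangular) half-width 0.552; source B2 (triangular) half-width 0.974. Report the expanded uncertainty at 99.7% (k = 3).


mean = (68.829 + 66.782 + 66.412 + 67.364 + 66.879 + 67.498 + 70.938 + 67.437 + 66.937 + 67.903 + 69.3 + 67.882) / 12 = 67.84675
s = sqrt(sum((x - mean)^2)/(n-1)) = 1.2833174
u_A = s / sqrt(n) = 1.2833174 / sqrt(12) = 0.37046182
u_B1 = 0.552 / sqrt(6) = 0.22535306
u_B2 = 0.974 / sqrt(6) = 0.39763383
uc = sqrt(0.37046182^2 + 0.22535306^2 + 0.39763383^2) = 0.58833547
U = k * uc = 3 * 0.58833547
U = 1.7650

1.7650


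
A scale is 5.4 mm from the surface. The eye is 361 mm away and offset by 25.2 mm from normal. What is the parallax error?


error = h * offset / d
= 5.4 * 25.2 / 361
= 0.3770

0.3770


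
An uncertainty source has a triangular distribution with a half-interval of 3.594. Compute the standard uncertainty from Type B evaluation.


u_B = half_width / sqrt(6)
u_B = 3.594 / 2.4494897
u_B = 1.4672

1.4672


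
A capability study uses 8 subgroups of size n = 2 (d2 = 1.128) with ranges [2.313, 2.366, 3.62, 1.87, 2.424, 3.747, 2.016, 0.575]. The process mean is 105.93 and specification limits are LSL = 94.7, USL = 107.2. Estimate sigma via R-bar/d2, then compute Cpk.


R_bar = (2.313 + 2.366 + 3.62 + 1.87 + 2.424 + 3.747 + 2.016 + 0.575) / 8 = 2.366375
sigma = R_bar / d2 = 2.366375 / 1.128 = 2.0978502
Cp = (USL - LSL)/(6*sigma) = (107.2 - 94.7)/(6*2.0978502) = 0.9931
Cpu = (107.2 - 105.93)/(3*2.0978502) = 0.2018
Cpl = (105.93 - 94.7)/(3*2.0978502) = 1.7844
Cpk = min(Cpu, Cpl) = 0.2018

0.2018


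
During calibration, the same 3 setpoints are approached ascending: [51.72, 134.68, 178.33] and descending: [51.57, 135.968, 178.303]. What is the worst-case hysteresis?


|51.72 - 51.57| = 0.1500
|134.68 - 135.968| = 1.2880
|178.33 - 178.303| = 0.0270
hysteresis = max(diffs) = 1.2880

1.2880


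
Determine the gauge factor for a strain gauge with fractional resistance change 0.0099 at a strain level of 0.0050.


GF = (dR/R) / epsilon
= 0.0099 / 0.0050
= 1.9800

1.9800


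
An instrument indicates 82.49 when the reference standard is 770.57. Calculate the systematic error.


Systematic error = measured - true
= 82.49 - 770.57
= -688.0800

-688.0800


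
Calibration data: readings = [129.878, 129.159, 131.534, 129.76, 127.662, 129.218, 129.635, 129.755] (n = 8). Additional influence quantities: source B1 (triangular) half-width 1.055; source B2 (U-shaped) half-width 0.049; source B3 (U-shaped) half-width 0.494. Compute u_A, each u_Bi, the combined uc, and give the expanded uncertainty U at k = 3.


mean = (129.878 + 129.159 + 131.534 + 129.76 + 127.662 + 129.218 + 129.635 + 129.755) / 8 = 129.575125
s = sqrt(sum((x - mean)^2)/(n-1)) = 1.0663549
u_A = s / sqrt(n) = 1.0663549 / sqrt(8) = 0.37701339
u_B1 = 1.055 / sqrt(6) = 0.43070195
u_B2 = 0.049 / sqrt(2) = 0.034648232
u_B3 = 0.494 / sqrt(2) = 0.34931075
uc = sqrt(0.37701339^2 + 0.43070195^2 + 0.034648232^2 + 0.34931075^2) = 0.67146241
U = k * uc = 3 * 0.67146241
U = 2.0144

2.0144
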